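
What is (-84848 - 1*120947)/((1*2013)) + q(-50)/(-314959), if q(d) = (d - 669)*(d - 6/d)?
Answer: -1622229526834/15850311675 ≈ -102.35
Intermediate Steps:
q(d) = (-669 + d)*(d - 6/d)
(-84848 - 1*120947)/((1*2013)) + q(-50)/(-314959) = (-84848 - 1*120947)/((1*2013)) + (-6 + (-50)² - 669*(-50) + 4014/(-50))/(-314959) = (-84848 - 120947)/2013 + (-6 + 2500 + 33450 + 4014*(-1/50))*(-1/314959) = -205795*1/2013 + (-6 + 2500 + 33450 - 2007/25)*(-1/314959) = -205795/2013 + (896593/25)*(-1/314959) = -205795/2013 - 896593/7873975 = -1622229526834/15850311675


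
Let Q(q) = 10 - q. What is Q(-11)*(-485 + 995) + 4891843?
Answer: 4902553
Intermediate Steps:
Q(-11)*(-485 + 995) + 4891843 = (10 - 1*(-11))*(-485 + 995) + 4891843 = (10 + 11)*510 + 4891843 = 21*510 + 4891843 = 10710 + 4891843 = 4902553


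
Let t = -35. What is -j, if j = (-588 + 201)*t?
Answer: -13545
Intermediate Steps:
j = 13545 (j = (-588 + 201)*(-35) = -387*(-35) = 13545)
-j = -1*13545 = -13545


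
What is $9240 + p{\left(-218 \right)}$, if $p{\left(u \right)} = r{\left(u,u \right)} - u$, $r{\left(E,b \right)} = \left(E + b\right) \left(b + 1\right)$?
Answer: $104070$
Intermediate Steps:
$r{\left(E,b \right)} = \left(1 + b\right) \left(E + b\right)$ ($r{\left(E,b \right)} = \left(E + b\right) \left(1 + b\right) = \left(1 + b\right) \left(E + b\right)$)
$p{\left(u \right)} = u + 2 u^{2}$ ($p{\left(u \right)} = \left(u + u + u^{2} + u u\right) - u = \left(u + u + u^{2} + u^{2}\right) - u = \left(2 u + 2 u^{2}\right) - u = u + 2 u^{2}$)
$9240 + p{\left(-218 \right)} = 9240 - 218 \left(1 + 2 \left(-218\right)\right) = 9240 - 218 \left(1 - 436\right) = 9240 - -94830 = 9240 + 94830 = 104070$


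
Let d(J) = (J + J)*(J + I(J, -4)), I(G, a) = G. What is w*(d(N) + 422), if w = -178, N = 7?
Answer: -110004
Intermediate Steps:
d(J) = 4*J**2 (d(J) = (J + J)*(J + J) = (2*J)*(2*J) = 4*J**2)
w*(d(N) + 422) = -178*(4*7**2 + 422) = -178*(4*49 + 422) = -178*(196 + 422) = -178*618 = -110004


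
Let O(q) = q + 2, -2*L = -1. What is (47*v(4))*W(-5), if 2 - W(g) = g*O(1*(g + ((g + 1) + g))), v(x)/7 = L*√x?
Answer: -19082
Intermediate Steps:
L = ½ (L = -½*(-1) = ½ ≈ 0.50000)
v(x) = 7*√x/2 (v(x) = 7*(√x/2) = 7*√x/2)
O(q) = 2 + q
W(g) = 2 - g*(3 + 3*g) (W(g) = 2 - g*(2 + 1*(g + ((g + 1) + g))) = 2 - g*(2 + 1*(g + ((1 + g) + g))) = 2 - g*(2 + 1*(g + (1 + 2*g))) = 2 - g*(2 + 1*(1 + 3*g)) = 2 - g*(2 + (1 + 3*g)) = 2 - g*(3 + 3*g))
(47*v(4))*W(-5) = (47*(7*√4/2))*(2 - 3*(-5)*(1 - 5)) = (47*((7/2)*2))*(2 - 3*(-5)*(-4)) = (47*7)*(2 - 60) = 329*(-58) = -19082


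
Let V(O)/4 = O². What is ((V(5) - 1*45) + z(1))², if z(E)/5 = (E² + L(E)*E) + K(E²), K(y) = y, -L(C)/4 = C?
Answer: 2025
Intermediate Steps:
V(O) = 4*O²
L(C) = -4*C
z(E) = -10*E² (z(E) = 5*((E² + (-4*E)*E) + E²) = 5*((E² - 4*E²) + E²) = 5*(-3*E² + E²) = 5*(-2*E²) = -10*E²)
((V(5) - 1*45) + z(1))² = ((4*5² - 1*45) - 10*1²)² = ((4*25 - 45) - 10*1)² = ((100 - 45) - 10)² = (55 - 10)² = 45² = 2025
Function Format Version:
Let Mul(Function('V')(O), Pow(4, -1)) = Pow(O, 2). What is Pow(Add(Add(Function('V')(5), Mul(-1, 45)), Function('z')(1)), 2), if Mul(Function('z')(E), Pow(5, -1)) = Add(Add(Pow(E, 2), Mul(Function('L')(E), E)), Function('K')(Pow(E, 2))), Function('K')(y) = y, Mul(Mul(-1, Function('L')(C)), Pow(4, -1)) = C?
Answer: 2025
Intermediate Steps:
Function('V')(O) = Mul(4, Pow(O, 2))
Function('L')(C) = Mul(-4, C)
Function('z')(E) = Mul(-10, Pow(E, 2)) (Function('z')(E) = Mul(5, Add(Add(Pow(E, 2), Mul(Mul(-4, E), E)), Pow(E, 2))) = Mul(5, Add(Add(Pow(E, 2), Mul(-4, Pow(E, 2))), Pow(E, 2))) = Mul(5, Add(Mul(-3, Pow(E, 2)), Pow(E, 2))) = Mul(5, Mul(-2, Pow(E, 2))) = Mul(-10, Pow(E, 2)))
Pow(Add(Add(Function('V')(5), Mul(-1, 45)), Function('z')(1)), 2) = Pow(Add(Add(Mul(4, Pow(5, 2)), Mul(-1, 45)), Mul(-10, Pow(1, 2))), 2) = Pow(Add(Add(Mul(4, 25), -45), Mul(-10, 1)), 2) = Pow(Add(Add(100, -45), -10), 2) = Pow(Add(55, -10), 2) = Pow(45, 2) = 2025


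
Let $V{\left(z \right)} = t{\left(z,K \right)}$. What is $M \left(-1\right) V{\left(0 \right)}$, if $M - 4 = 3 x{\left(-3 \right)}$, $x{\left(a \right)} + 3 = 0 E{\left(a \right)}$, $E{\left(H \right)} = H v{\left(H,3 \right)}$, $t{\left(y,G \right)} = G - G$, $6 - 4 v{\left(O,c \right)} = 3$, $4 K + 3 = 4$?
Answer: $0$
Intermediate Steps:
$K = \frac{1}{4}$ ($K = - \frac{3}{4} + \frac{1}{4} \cdot 4 = - \frac{3}{4} + 1 = \frac{1}{4} \approx 0.25$)
$v{\left(O,c \right)} = \frac{3}{4}$ ($v{\left(O,c \right)} = \frac{3}{2} - \frac{3}{4} = \frac{3}{4}$)
$t{\left(y,G \right)} = 0$
$E{\left(H \right)} = \frac{3 H}{4}$ ($E{\left(H \right)} = H \frac{3}{4} = \frac{3 H}{4}$)
$V{\left(z \right)} = 0$
$x{\left(a \right)} = -3$ ($x{\left(a \right)} = -3 + 0 \frac{3 a}{4} = -3 + 0 = -3$)
$M = -5$ ($M = 4 + 3 \left(-3\right) = 4 - 9 = -5$)
$M \left(-1\right) V{\left(0 \right)} = \left(-5\right) \left(-1\right) 0 = 5 \cdot 0 = 0$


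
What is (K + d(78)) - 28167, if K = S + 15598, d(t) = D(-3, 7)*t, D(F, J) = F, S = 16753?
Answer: 3950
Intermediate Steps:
d(t) = -3*t
K = 32351 (K = 16753 + 15598 = 32351)
(K + d(78)) - 28167 = (32351 - 3*78) - 28167 = (32351 - 234) - 28167 = 32117 - 28167 = 3950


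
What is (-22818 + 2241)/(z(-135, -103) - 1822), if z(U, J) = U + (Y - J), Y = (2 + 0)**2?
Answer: 20577/1850 ≈ 11.123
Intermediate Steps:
Y = 4 (Y = 2**2 = 4)
z(U, J) = 4 + U - J (z(U, J) = U + (4 - J) = 4 + U - J)
(-22818 + 2241)/(z(-135, -103) - 1822) = (-22818 + 2241)/((4 - 135 - 1*(-103)) - 1822) = -20577/((4 - 135 + 103) - 1822) = -20577/(-28 - 1822) = -20577/(-1850) = -20577*(-1/1850) = 20577/1850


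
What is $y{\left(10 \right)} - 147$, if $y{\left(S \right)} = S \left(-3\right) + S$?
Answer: $-167$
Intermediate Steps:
$y{\left(S \right)} = - 2 S$ ($y{\left(S \right)} = - 3 S + S = - 2 S$)
$y{\left(10 \right)} - 147 = \left(-2\right) 10 - 147 = -20 - 147 = -167$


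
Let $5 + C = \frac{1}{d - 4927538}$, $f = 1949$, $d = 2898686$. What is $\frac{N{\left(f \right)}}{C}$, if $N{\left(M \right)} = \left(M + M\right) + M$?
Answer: $- \frac{11862697644}{10144261} \approx -1169.4$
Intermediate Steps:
$N{\left(M \right)} = 3 M$ ($N{\left(M \right)} = 2 M + M = 3 M$)
$C = - \frac{10144261}{2028852}$ ($C = -5 + \frac{1}{2898686 - 4927538} = -5 + \frac{1}{-2028852} = -5 - \frac{1}{2028852} = - \frac{10144261}{2028852} \approx -5.0$)
$\frac{N{\left(f \right)}}{C} = \frac{3 \cdot 1949}{- \frac{10144261}{2028852}} = 5847 \left(- \frac{2028852}{10144261}\right) = - \frac{11862697644}{10144261}$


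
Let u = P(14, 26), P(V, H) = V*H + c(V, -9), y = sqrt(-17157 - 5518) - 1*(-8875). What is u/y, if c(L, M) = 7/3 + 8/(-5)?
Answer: 388441/9454596 - 5471*I*sqrt(907)/236364900 ≈ 0.041085 - 0.00069709*I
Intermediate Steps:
c(L, M) = 11/15 (c(L, M) = 7*(1/3) + 8*(-1/5) = 7/3 - 8/5 = 11/15)
y = 8875 + 5*I*sqrt(907) (y = sqrt(-22675) + 8875 = 5*I*sqrt(907) + 8875 = 8875 + 5*I*sqrt(907) ≈ 8875.0 + 150.58*I)
P(V, H) = 11/15 + H*V (P(V, H) = V*H + 11/15 = H*V + 11/15 = 11/15 + H*V)
u = 5471/15 (u = 11/15 + 26*14 = 11/15 + 364 = 5471/15 ≈ 364.73)
u/y = 5471/(15*(8875 + 5*I*sqrt(907)))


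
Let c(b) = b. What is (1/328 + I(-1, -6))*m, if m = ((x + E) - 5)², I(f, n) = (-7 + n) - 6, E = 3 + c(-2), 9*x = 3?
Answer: -251317/984 ≈ -255.40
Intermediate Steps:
x = ⅓ (x = (⅑)*3 = ⅓ ≈ 0.33333)
E = 1 (E = 3 - 2 = 1)
I(f, n) = -13 + n
m = 121/9 (m = ((⅓ + 1) - 5)² = (4/3 - 5)² = (-11/3)² = 121/9 ≈ 13.444)
(1/328 + I(-1, -6))*m = (1/328 + (-13 - 6))*(121/9) = (1/328 - 19)*(121/9) = -6231/328*121/9 = -251317/984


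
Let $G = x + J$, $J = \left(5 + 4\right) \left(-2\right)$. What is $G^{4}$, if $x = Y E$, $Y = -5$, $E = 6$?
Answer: $5308416$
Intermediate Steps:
$x = -30$ ($x = \left(-5\right) 6 = -30$)
$J = -18$ ($J = 9 \left(-2\right) = -18$)
$G = -48$ ($G = -30 - 18 = -48$)
$G^{4} = \left(-48\right)^{4} = 5308416$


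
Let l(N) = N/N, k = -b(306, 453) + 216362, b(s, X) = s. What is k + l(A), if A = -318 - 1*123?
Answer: 216057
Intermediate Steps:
A = -441 (A = -318 - 123 = -441)
k = 216056 (k = -1*306 + 216362 = -306 + 216362 = 216056)
l(N) = 1
k + l(A) = 216056 + 1 = 216057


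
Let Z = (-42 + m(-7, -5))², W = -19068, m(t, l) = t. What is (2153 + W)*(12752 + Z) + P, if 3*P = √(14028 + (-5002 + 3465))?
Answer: -256312995 + √12491/3 ≈ -2.5631e+8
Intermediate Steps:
Z = 2401 (Z = (-42 - 7)² = (-49)² = 2401)
P = √12491/3 (P = √(14028 + (-5002 + 3465))/3 = √(14028 - 1537)/3 = √12491/3 ≈ 37.254)
(2153 + W)*(12752 + Z) + P = (2153 - 19068)*(12752 + 2401) + √12491/3 = -16915*15153 + √12491/3 = -256312995 + √12491/3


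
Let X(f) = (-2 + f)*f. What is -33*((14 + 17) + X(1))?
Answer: -990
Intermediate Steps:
X(f) = f*(-2 + f)
-33*((14 + 17) + X(1)) = -33*((14 + 17) + 1*(-2 + 1)) = -33*(31 + 1*(-1)) = -33*(31 - 1) = -33*30 = -990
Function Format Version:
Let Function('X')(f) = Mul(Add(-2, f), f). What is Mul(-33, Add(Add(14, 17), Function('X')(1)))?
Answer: -990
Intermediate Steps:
Function('X')(f) = Mul(f, Add(-2, f))
Mul(-33, Add(Add(14, 17), Function('X')(1))) = Mul(-33, Add(Add(14, 17), Mul(1, Add(-2, 1)))) = Mul(-33, Add(31, Mul(1, -1))) = Mul(-33, Add(31, -1)) = Mul(-33, 30) = -990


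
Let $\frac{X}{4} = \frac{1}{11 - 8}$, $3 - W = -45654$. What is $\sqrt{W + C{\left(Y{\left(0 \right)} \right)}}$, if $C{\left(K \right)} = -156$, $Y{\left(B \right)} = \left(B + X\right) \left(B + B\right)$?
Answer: $\sqrt{45501} \approx 213.31$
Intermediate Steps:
$W = 45657$ ($W = 3 - -45654 = 3 + 45654 = 45657$)
$X = \frac{4}{3}$ ($X = \frac{4}{11 - 8} = \frac{4}{3} \approx 1.3333$)
$Y{\left(B \right)} = 2 B \left(\frac{4}{3} + B\right)$ ($Y{\left(B \right)} = \left(B + \frac{4}{3}\right) \left(B + B\right) = \left(\frac{4}{3} + B\right) 2 B = 2 B \left(\frac{4}{3} + B\right)$)
$\sqrt{W + C{\left(Y{\left(0 \right)} \right)}} = \sqrt{45657 - 156} = \sqrt{45501}$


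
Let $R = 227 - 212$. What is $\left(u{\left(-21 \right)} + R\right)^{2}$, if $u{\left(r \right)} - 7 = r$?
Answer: $1$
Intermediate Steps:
$u{\left(r \right)} = 7 + r$
$R = 15$
$\left(u{\left(-21 \right)} + R\right)^{2} = \left(\left(7 - 21\right) + 15\right)^{2} = \left(-14 + 15\right)^{2} = 1^{2} = 1$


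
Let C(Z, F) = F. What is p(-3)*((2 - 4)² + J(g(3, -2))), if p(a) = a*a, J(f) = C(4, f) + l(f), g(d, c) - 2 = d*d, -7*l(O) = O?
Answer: 846/7 ≈ 120.86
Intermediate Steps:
l(O) = -O/7
g(d, c) = 2 + d² (g(d, c) = 2 + d*d = 2 + d²)
J(f) = 6*f/7 (J(f) = f - f/7 = 6*f/7)
p(a) = a²
p(-3)*((2 - 4)² + J(g(3, -2))) = (-3)²*((2 - 4)² + 6*(2 + 3²)/7) = 9*((-2)² + 6*(2 + 9)/7) = 9*(4 + (6/7)*11) = 9*(4 + 66/7) = 9*(94/7) = 846/7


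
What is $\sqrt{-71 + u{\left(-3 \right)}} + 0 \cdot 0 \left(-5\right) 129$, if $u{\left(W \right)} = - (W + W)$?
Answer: $i \sqrt{65} \approx 8.0623 i$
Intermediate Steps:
$u{\left(W \right)} = - 2 W$
$\sqrt{-71 + u{\left(-3 \right)}} + 0 \cdot 0 \left(-5\right) 129 = \sqrt{-71 - -6} + 0 \cdot 0 \left(-5\right) 129 = \sqrt{-71 + 6} + 0 \left(-5\right) 129 = \sqrt{-65} + 0 \cdot 129 = i \sqrt{65} + 0 = i \sqrt{65}$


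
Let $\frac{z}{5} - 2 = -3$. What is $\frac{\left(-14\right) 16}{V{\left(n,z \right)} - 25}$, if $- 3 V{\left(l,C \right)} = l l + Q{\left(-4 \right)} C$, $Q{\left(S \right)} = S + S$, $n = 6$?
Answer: $\frac{672}{151} \approx 4.4503$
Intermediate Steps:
$Q{\left(S \right)} = 2 S$
$z = -5$ ($z = 10 + 5 \left(-3\right) = 10 - 15 = -5$)
$V{\left(l,C \right)} = - \frac{l^{2}}{3} + \frac{8 C}{3}$ ($V{\left(l,C \right)} = - \frac{l l + 2 \left(-4\right) C}{3} = - \frac{l^{2} - 8 C}{3} = - \frac{l^{2}}{3} + \frac{8 C}{3}$)
$\frac{\left(-14\right) 16}{V{\left(n,z \right)} - 25} = \frac{\left(-14\right) 16}{\left(- \frac{6^{2}}{3} + \frac{8}{3} \left(-5\right)\right) - 25} = - \frac{224}{\left(\left(- \frac{1}{3}\right) 36 - \frac{40}{3}\right) - 25} = - \frac{224}{\left(-12 - \frac{40}{3}\right) - 25} = - \frac{224}{- \frac{76}{3} - 25} = - \frac{224}{- \frac{151}{3}} = \left(-224\right) \left(- \frac{3}{151}\right) = \frac{672}{151}$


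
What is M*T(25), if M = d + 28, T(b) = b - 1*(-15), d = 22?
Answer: 2000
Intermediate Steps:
T(b) = 15 + b (T(b) = b + 15 = 15 + b)
M = 50 (M = 22 + 28 = 50)
M*T(25) = 50*(15 + 25) = 50*40 = 2000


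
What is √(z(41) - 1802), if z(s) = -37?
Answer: I*√1839 ≈ 42.884*I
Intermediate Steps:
√(z(41) - 1802) = √(-37 - 1802) = √(-1839) = I*√1839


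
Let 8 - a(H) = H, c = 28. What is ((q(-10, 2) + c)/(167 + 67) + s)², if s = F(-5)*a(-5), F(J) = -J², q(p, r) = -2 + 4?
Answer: 160528900/1521 ≈ 1.0554e+5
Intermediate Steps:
q(p, r) = 2
a(H) = 8 - H
s = -325 (s = (-1*(-5)²)*(8 - 1*(-5)) = (-1*25)*(8 + 5) = -25*13 = -325)
((q(-10, 2) + c)/(167 + 67) + s)² = ((2 + 28)/(167 + 67) - 325)² = (30/234 - 325)² = (30*(1/234) - 325)² = (5/39 - 325)² = (-12670/39)² = 160528900/1521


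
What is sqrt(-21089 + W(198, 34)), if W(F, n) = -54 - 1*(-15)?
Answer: 2*I*sqrt(5282) ≈ 145.35*I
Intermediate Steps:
W(F, n) = -39 (W(F, n) = -54 + 15 = -39)
sqrt(-21089 + W(198, 34)) = sqrt(-21089 - 39) = sqrt(-21128) = 2*I*sqrt(5282)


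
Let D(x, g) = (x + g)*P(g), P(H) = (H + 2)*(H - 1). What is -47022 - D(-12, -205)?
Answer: 9027484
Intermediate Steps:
P(H) = (-1 + H)*(2 + H) (P(H) = (2 + H)*(-1 + H) = (-1 + H)*(2 + H))
D(x, g) = (g + x)*(-2 + g + g²) (D(x, g) = (x + g)*(-2 + g + g²) = (g + x)*(-2 + g + g²))
-47022 - D(-12, -205) = -47022 - (-205 - 12)*(-2 - 205 + (-205)²) = -47022 - (-217)*(-2 - 205 + 42025) = -47022 - (-217)*41818 = -47022 - 1*(-9074506) = -47022 + 9074506 = 9027484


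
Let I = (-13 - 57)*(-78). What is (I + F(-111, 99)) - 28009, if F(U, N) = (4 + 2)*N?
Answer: -21955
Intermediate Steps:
I = 5460 (I = -70*(-78) = 5460)
F(U, N) = 6*N
(I + F(-111, 99)) - 28009 = (5460 + 6*99) - 28009 = (5460 + 594) - 28009 = 6054 - 28009 = -21955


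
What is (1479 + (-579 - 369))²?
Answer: 281961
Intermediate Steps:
(1479 + (-579 - 369))² = (1479 - 948)² = 531² = 281961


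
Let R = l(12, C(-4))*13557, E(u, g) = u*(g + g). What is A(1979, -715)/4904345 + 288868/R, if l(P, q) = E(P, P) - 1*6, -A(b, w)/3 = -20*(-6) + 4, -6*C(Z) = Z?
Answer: 707643073966/9374836928265 ≈ 0.075483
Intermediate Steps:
C(Z) = -Z/6
A(b, w) = -372 (A(b, w) = -3*(-20*(-6) + 4) = -3*(120 + 4) = -3*124 = -372)
E(u, g) = 2*g*u (E(u, g) = u*(2*g) = 2*g*u)
l(P, q) = -6 + 2*P**2 (l(P, q) = 2*P*P - 1*6 = 2*P**2 - 6 = -6 + 2*P**2)
R = 3823074 (R = (-6 + 2*12**2)*13557 = (-6 + 2*144)*13557 = (-6 + 288)*13557 = 282*13557 = 3823074)
A(1979, -715)/4904345 + 288868/R = -372/4904345 + 288868/3823074 = -372*1/4904345 + 288868*(1/3823074) = -372/4904345 + 144434/1911537 = 707643073966/9374836928265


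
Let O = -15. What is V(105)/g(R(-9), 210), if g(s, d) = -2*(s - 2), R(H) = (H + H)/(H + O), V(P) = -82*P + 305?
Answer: -3322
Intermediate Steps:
V(P) = 305 - 82*P
R(H) = 2*H/(-15 + H) (R(H) = (H + H)/(H - 15) = (2*H)/(-15 + H) = 2*H/(-15 + H))
g(s, d) = 4 - 2*s (g(s, d) = -2*(-2 + s) = 4 - 2*s)
V(105)/g(R(-9), 210) = (305 - 82*105)/(4 - 4*(-9)/(-15 - 9)) = (305 - 8610)/(4 - 4*(-9)/(-24)) = -8305/(4 - 4*(-9)*(-1)/24) = -8305/(4 - 2*¾) = -8305/(4 - 3/2) = -8305/5/2 = -8305*⅖ = -3322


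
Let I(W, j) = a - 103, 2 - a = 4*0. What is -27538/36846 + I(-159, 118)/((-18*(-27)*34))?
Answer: -25486631/33824628 ≈ -0.75349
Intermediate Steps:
a = 2 (a = 2 - 4*0 = 2 - 1*0 = 2 + 0 = 2)
I(W, j) = -101 (I(W, j) = 2 - 103 = -101)
-27538/36846 + I(-159, 118)/((-18*(-27)*34)) = -27538/36846 - 101/(-18*(-27)*34) = -27538*1/36846 - 101/(486*34) = -13769/18423 - 101/16524 = -25486631/33824628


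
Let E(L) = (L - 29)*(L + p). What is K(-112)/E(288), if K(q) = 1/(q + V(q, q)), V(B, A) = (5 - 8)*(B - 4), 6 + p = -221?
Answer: 1/3728564 ≈ 2.6820e-7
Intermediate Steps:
p = -227 (p = -6 - 221 = -227)
V(B, A) = 12 - 3*B (V(B, A) = -3*(-4 + B) = 12 - 3*B)
E(L) = (-227 + L)*(-29 + L) (E(L) = (L - 29)*(L - 227) = (-29 + L)*(-227 + L) = (-227 + L)*(-29 + L))
K(q) = 1/(12 - 2*q) (K(q) = 1/(q + (12 - 3*q)) = 1/(12 - 2*q))
K(-112)/E(288) = (-1/(-12 + 2*(-112)))/(6583 + 288² - 256*288) = (-1/(-12 - 224))/(6583 + 82944 - 73728) = -1/(-236)/15799 = -1*(-1/236)*(1/15799) = (1/236)*(1/15799) = 1/3728564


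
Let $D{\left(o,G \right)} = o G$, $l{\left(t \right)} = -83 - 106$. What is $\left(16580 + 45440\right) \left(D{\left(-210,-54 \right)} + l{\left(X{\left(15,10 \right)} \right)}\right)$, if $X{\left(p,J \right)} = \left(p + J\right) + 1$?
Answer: $691585020$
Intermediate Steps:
$X{\left(p,J \right)} = 1 + J + p$ ($X{\left(p,J \right)} = \left(J + p\right) + 1 = 1 + J + p$)
$l{\left(t \right)} = -189$
$D{\left(o,G \right)} = G o$
$\left(16580 + 45440\right) \left(D{\left(-210,-54 \right)} + l{\left(X{\left(15,10 \right)} \right)}\right) = \left(16580 + 45440\right) \left(\left(-54\right) \left(-210\right) - 189\right) = 62020 \left(11340 - 189\right) = 62020 \cdot 11151 = 691585020$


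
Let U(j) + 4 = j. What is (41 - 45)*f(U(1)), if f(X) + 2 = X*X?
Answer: -28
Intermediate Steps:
U(j) = -4 + j
f(X) = -2 + X**2 (f(X) = -2 + X*X = -2 + X**2)
(41 - 45)*f(U(1)) = (41 - 45)*(-2 + (-4 + 1)**2) = -4*(-2 + (-3)**2) = -4*(-2 + 9) = -4*7 = -28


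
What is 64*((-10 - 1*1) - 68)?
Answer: -5056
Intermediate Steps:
64*((-10 - 1*1) - 68) = 64*((-10 - 1) - 68) = 64*(-11 - 68) = 64*(-79) = -5056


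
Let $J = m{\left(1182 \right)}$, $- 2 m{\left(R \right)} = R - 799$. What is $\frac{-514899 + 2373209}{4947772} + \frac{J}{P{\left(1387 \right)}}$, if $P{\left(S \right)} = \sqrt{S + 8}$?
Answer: $\frac{929155}{2473886} - \frac{383 \sqrt{155}}{930} \approx -4.7516$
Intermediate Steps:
$m{\left(R \right)} = \frac{799}{2} - \frac{R}{2}$ ($m{\left(R \right)} = - \frac{R - 799}{2} = - \frac{-799 + R}{2} = \frac{799}{2} - \frac{R}{2}$)
$J = - \frac{383}{2}$ ($J = \frac{799}{2} - 591 = - \frac{383}{2} \approx -191.5$)
$P{\left(S \right)} = \sqrt{8 + S}$
$\frac{-514899 + 2373209}{4947772} + \frac{J}{P{\left(1387 \right)}} = \frac{-514899 + 2373209}{4947772} - \frac{383}{2 \sqrt{8 + 1387}} = 1858310 \cdot \frac{1}{4947772} - \frac{383}{2 \sqrt{1395}} = \frac{929155}{2473886} - \frac{383}{2 \cdot 3 \sqrt{155}} = \frac{929155}{2473886} - \frac{383 \frac{\sqrt{155}}{465}}{2} = \frac{929155}{2473886} - \frac{383 \sqrt{155}}{930}$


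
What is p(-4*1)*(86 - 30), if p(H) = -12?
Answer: -672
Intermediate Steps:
p(-4*1)*(86 - 30) = -12*(86 - 30) = -12*56 = -672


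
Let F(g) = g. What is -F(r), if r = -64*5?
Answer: 320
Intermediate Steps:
r = -320
-F(r) = -1*(-320) = 320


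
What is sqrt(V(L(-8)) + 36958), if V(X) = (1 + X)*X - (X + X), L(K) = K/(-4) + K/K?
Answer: 2*sqrt(9241) ≈ 192.26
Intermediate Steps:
L(K) = 1 - K/4 (L(K) = K*(-1/4) + 1 = -K/4 + 1 = 1 - K/4)
V(X) = -2*X + X*(1 + X) (V(X) = X*(1 + X) - 2*X = -2*X + X*(1 + X))
sqrt(V(L(-8)) + 36958) = sqrt((1 - 1/4*(-8))*(-1 + (1 - 1/4*(-8))) + 36958) = sqrt((1 + 2)*(-1 + (1 + 2)) + 36958) = sqrt(3*(-1 + 3) + 36958) = sqrt(3*2 + 36958) = sqrt(6 + 36958) = sqrt(36964) = 2*sqrt(9241)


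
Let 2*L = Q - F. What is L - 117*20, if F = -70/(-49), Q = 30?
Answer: -16280/7 ≈ -2325.7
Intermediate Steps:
F = 10/7 (F = -70*(-1/49) = 10/7 ≈ 1.4286)
L = 100/7 (L = (30 - 1*10/7)/2 = (30 - 10/7)/2 = (1/2)*(200/7) = 100/7 ≈ 14.286)
L - 117*20 = 100/7 - 117*20 = 100/7 - 2340 = -16280/7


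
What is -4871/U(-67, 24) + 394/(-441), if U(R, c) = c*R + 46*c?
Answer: 10315/1176 ≈ 8.7713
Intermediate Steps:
U(R, c) = 46*c + R*c (U(R, c) = R*c + 46*c = 46*c + R*c)
-4871/U(-67, 24) + 394/(-441) = -4871*1/(24*(46 - 67)) + 394/(-441) = -4871/(24*(-21)) + 394*(-1/441) = -4871/(-504) - 394/441 = -4871*(-1/504) - 394/441 = 4871/504 - 394/441 = 10315/1176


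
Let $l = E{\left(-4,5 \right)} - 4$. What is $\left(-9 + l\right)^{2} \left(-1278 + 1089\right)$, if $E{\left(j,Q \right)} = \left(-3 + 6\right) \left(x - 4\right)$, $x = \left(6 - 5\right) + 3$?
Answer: $-31941$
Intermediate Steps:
$x = 4$ ($x = 1 + 3 = 4$)
$E{\left(j,Q \right)} = 0$ ($E{\left(j,Q \right)} = \left(-3 + 6\right) \left(4 - 4\right) = 3 \cdot 0 = 0$)
$l = -4$ ($l = 0 - 4 = -4$)
$\left(-9 + l\right)^{2} \left(-1278 + 1089\right) = \left(-9 - 4\right)^{2} \left(-1278 + 1089\right) = \left(-13\right)^{2} \left(-189\right) = 169 \left(-189\right) = -31941$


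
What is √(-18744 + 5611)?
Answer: I*√13133 ≈ 114.6*I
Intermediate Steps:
√(-18744 + 5611) = √(-13133) = I*√13133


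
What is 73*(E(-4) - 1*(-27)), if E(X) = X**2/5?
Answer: 11023/5 ≈ 2204.6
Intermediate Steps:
E(X) = X**2/5 (E(X) = X**2*(1/5) = X**2/5)
73*(E(-4) - 1*(-27)) = 73*((1/5)*(-4)**2 - 1*(-27)) = 73*((1/5)*16 + 27) = 73*(16/5 + 27) = 73*(151/5) = 11023/5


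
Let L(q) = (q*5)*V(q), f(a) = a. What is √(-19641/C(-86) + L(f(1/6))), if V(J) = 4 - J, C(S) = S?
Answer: √15414769/258 ≈ 15.218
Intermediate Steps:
L(q) = 5*q*(4 - q) (L(q) = (q*5)*(4 - q) = (5*q)*(4 - q) = 5*q*(4 - q))
√(-19641/C(-86) + L(f(1/6))) = √(-19641/(-86) + 5*(4 - 1/6)/6) = √(-19641*(-1/86) + 5*(⅙)*(4 - 1*⅙)) = √(19641/86 + 5*(⅙)*(4 - ⅙)) = √(19641/86 + 5*(⅙)*(23/6)) = √(19641/86 + 115/36) = √(358483/1548) = √15414769/258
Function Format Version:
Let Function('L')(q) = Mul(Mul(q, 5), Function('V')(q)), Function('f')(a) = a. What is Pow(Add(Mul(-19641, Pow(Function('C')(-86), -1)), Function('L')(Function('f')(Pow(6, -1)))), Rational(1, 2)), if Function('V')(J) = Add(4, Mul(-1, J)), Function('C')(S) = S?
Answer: Mul(Rational(1, 258), Pow(15414769, Rational(1, 2))) ≈ 15.218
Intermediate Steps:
Function('L')(q) = Mul(5, q, Add(4, Mul(-1, q))) (Function('L')(q) = Mul(Mul(q, 5), Add(4, Mul(-1, q))) = Mul(Mul(5, q), Add(4, Mul(-1, q))) = Mul(5, q, Add(4, Mul(-1, q))))
Pow(Add(Mul(-19641, Pow(Function('C')(-86), -1)), Function('L')(Function('f')(Pow(6, -1)))), Rational(1, 2)) = Pow(Add(Mul(-19641, Pow(-86, -1)), Mul(5, Pow(6, -1), Add(4, Mul(-1, Pow(6, -1))))), Rational(1, 2)) = Pow(Add(Mul(-19641, Rational(-1, 86)), Mul(5, Rational(1, 6), Add(4, Mul(-1, Rational(1, 6))))), Rational(1, 2)) = Pow(Add(Rational(19641, 86), Mul(5, Rational(1, 6), Add(4, Rational(-1, 6)))), Rational(1, 2)) = Pow(Add(Rational(19641, 86), Mul(5, Rational(1, 6), Rational(23, 6))), Rational(1, 2)) = Pow(Add(Rational(19641, 86), Rational(115, 36)), Rational(1, 2)) = Pow(Rational(358483, 1548), Rational(1, 2)) = Mul(Rational(1, 258), Pow(15414769, Rational(1, 2)))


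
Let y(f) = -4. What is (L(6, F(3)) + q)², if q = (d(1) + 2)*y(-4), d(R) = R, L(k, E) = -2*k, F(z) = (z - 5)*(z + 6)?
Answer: 576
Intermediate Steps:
F(z) = (-5 + z)*(6 + z)
q = -12 (q = (1 + 2)*(-4) = 3*(-4) = -12)
(L(6, F(3)) + q)² = (-2*6 - 12)² = (-12 - 12)² = (-24)² = 576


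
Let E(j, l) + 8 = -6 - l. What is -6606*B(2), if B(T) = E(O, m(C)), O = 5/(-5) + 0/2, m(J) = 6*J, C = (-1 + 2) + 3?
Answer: 251028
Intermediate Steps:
C = 4 (C = 1 + 3 = 4)
O = -1 (O = 5*(-⅕) + 0*(½) = -1 + 0 = -1)
E(j, l) = -14 - l (E(j, l) = -8 + (-6 - l) = -14 - l)
B(T) = -38 (B(T) = -14 - 6*4 = -14 - 1*24 = -14 - 24 = -38)
-6606*B(2) = -6606*(-38) = 251028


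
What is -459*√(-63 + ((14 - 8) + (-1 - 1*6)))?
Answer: -3672*I ≈ -3672.0*I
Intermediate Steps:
-459*√(-63 + ((14 - 8) + (-1 - 1*6))) = -459*√(-63 + (6 + (-1 - 6))) = -459*√(-63 + (6 - 7)) = -459*√(-63 - 1) = -3672*I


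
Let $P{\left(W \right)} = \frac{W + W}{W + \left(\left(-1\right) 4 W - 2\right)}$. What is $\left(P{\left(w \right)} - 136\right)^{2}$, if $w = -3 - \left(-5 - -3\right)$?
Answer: $19044$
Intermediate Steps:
$w = -1$ ($w = -3 - \left(-5 + 3\right) = -3 - -2 = -3 + 2 = -1$)
$P{\left(W \right)} = \frac{2 W}{-2 - 3 W}$ ($P{\left(W \right)} = \frac{2 W}{W - \left(2 + 4 W\right)} = \frac{2 W}{-2 - 3 W}$)
$\left(P{\left(w \right)} - 136\right)^{2} = \left(\left(-2\right) \left(-1\right) \frac{1}{2 + 3 \left(-1\right)} - 136\right)^{2} = \left(\left(-2\right) \left(-1\right) \frac{1}{2 - 3} - 136\right)^{2} = \left(\left(-2\right) \left(-1\right) \frac{1}{-1} - 136\right)^{2} = \left(\left(-2\right) \left(-1\right) \left(-1\right) - 136\right)^{2} = \left(-2 - 136\right)^{2} = \left(-138\right)^{2} = 19044$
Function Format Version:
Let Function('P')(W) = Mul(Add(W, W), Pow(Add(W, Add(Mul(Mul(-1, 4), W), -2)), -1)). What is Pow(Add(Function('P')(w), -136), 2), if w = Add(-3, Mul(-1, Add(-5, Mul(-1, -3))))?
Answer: 19044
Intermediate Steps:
w = -1 (w = Add(-3, Mul(-1, Add(-5, 3))) = Add(-3, Mul(-1, -2)) = Add(-3, 2) = -1)
Function('P')(W) = Mul(2, W, Pow(Add(-2, Mul(-3, W)), -1)) (Function('P')(W) = Mul(Mul(2, W), Pow(Add(W, Add(Mul(-4, W), -2)), -1)) = Mul(Mul(2, W), Pow(Add(W, Add(-2, Mul(-4, W))), -1)) = Mul(Mul(2, W), Pow(Add(-2, Mul(-3, W)), -1)) = Mul(2, W, Pow(Add(-2, Mul(-3, W)), -1)))
Pow(Add(Function('P')(w), -136), 2) = Pow(Add(Mul(-2, -1, Pow(Add(2, Mul(3, -1)), -1)), -136), 2) = Pow(Add(Mul(-2, -1, Pow(Add(2, -3), -1)), -136), 2) = Pow(Add(Mul(-2, -1, Pow(-1, -1)), -136), 2) = Pow(Add(Mul(-2, -1, -1), -136), 2) = Pow(Add(-2, -136), 2) = Pow(-138, 2) = 19044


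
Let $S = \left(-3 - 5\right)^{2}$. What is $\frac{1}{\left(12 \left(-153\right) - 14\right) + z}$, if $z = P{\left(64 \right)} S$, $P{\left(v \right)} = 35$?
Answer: $\frac{1}{390} \approx 0.0025641$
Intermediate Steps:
$S = 64$ ($S = \left(-8\right)^{2} = 64$)
$z = 2240$ ($z = 35 \cdot 64 = 2240$)
$\frac{1}{\left(12 \left(-153\right) - 14\right) + z} = \frac{1}{\left(12 \left(-153\right) - 14\right) + 2240} = \frac{1}{\left(-1836 - 14\right) + 2240} = \frac{1}{-1850 + 2240} = \frac{1}{390}$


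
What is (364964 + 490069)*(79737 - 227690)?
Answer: -126504697449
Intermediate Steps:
(364964 + 490069)*(79737 - 227690) = 855033*(-147953) = -126504697449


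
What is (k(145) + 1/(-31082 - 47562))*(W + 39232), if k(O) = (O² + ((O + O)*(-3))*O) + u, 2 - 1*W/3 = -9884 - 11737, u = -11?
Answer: -860739920714085/78644 ≈ -1.0945e+10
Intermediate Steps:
W = 64869 (W = 6 - 3*(-9884 - 11737) = 6 - 3*(-21621) = 6 + 64863 = 64869)
k(O) = -11 - 5*O² (k(O) = (O² + ((O + O)*(-3))*O) - 11 = (O² + ((2*O)*(-3))*O) - 11 = (O² + (-6*O)*O) - 11 = (O² - 6*O²) - 11 = -5*O² - 11 = -11 - 5*O²)
(k(145) + 1/(-31082 - 47562))*(W + 39232) = ((-11 - 5*145²) + 1/(-31082 - 47562))*(64869 + 39232) = ((-11 - 5*21025) + 1/(-78644))*104101 = ((-11 - 105125) - 1/78644)*104101 = (-105136 - 1/78644)*104101 = -8268315585/78644*104101 = -860739920714085/78644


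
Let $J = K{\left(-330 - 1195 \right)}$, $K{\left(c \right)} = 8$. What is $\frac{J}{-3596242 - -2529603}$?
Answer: $- \frac{8}{1066639} \approx -7.5002 \cdot 10^{-6}$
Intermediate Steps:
$J = 8$
$\frac{J}{-3596242 - -2529603} = \frac{8}{-3596242 - -2529603} = \frac{8}{-3596242 + 2529603} = \frac{8}{-1066639} = 8 \left(- \frac{1}{1066639}\right) = - \frac{8}{1066639}$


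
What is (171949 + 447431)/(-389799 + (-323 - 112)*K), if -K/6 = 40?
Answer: -68820/31711 ≈ -2.1702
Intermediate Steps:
K = -240 (K = -6*40 = -240)
(171949 + 447431)/(-389799 + (-323 - 112)*K) = (171949 + 447431)/(-389799 + (-323 - 112)*(-240)) = 619380/(-389799 - 435*(-240)) = 619380/(-389799 + 104400) = 619380/(-285399) = 619380*(-1/285399) = -68820/31711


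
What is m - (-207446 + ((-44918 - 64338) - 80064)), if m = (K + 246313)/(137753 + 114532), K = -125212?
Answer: 33366077137/84095 ≈ 3.9677e+5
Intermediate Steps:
m = 40367/84095 (m = (-125212 + 246313)/(137753 + 114532) = 121101/252285 = 121101*(1/252285) = 40367/84095 ≈ 0.48002)
m - (-207446 + ((-44918 - 64338) - 80064)) = 40367/84095 - (-207446 + ((-44918 - 64338) - 80064)) = 40367/84095 - (-207446 + (-109256 - 80064)) = 40367/84095 - (-207446 - 189320) = 40367/84095 - 1*(-396766) = 40367/84095 + 396766 = 33366077137/84095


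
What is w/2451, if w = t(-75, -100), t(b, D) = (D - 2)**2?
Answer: 3468/817 ≈ 4.2448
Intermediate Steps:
t(b, D) = (-2 + D)**2
w = 10404 (w = (-2 - 100)**2 = (-102)**2 = 10404)
w/2451 = 10404/2451 = 10404*(1/2451) = 3468/817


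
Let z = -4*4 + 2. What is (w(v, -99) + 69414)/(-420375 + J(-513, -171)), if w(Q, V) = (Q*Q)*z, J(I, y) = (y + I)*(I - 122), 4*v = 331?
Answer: -42323/22344 ≈ -1.8942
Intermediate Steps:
z = -14 (z = -16 + 2 = -14)
v = 331/4 (v = (¼)*331 = 331/4 ≈ 82.750)
J(I, y) = (-122 + I)*(I + y) (J(I, y) = (I + y)*(-122 + I) = (-122 + I)*(I + y))
w(Q, V) = -14*Q² (w(Q, V) = (Q*Q)*(-14) = Q²*(-14) = -14*Q²)
(w(v, -99) + 69414)/(-420375 + J(-513, -171)) = (-14*(331/4)² + 69414)/(-420375 + ((-513)² - 122*(-513) - 122*(-171) - 513*(-171))) = (-14*109561/16 + 69414)/(-420375 + (263169 + 62586 + 20862 + 87723)) = (-766927/8 + 69414)/(-420375 + 434340) = -211615/8/13965 = -211615/8*1/13965 = -42323/22344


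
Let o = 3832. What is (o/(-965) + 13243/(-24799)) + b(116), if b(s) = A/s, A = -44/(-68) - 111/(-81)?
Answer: -2859018130381/637092013770 ≈ -4.4876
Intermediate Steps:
A = 926/459 (A = -44*(-1/68) - 111*(-1/81) = 11/17 + 37/27 = 926/459 ≈ 2.0174)
b(s) = 926/(459*s)
(o/(-965) + 13243/(-24799)) + b(116) = (3832/(-965) + 13243/(-24799)) + (926/459)/116 = (3832*(-1/965) + 13243*(-1/24799)) + (926/459)*(1/116) = (-3832/965 - 13243/24799) + 463/26622 = -107809263/23931035 + 463/26622 = -2859018130381/637092013770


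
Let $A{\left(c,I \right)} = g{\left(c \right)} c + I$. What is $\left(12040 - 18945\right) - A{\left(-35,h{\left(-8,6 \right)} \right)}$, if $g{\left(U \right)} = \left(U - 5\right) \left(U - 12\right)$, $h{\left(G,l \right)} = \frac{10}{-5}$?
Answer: $58897$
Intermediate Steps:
$h{\left(G,l \right)} = -2$ ($h{\left(G,l \right)} = 10 \left(- \frac{1}{5}\right) = -2$)
$g{\left(U \right)} = \left(-12 + U\right) \left(-5 + U\right)$ ($g{\left(U \right)} = \left(-5 + U\right) \left(-12 + U\right) = \left(-12 + U\right) \left(-5 + U\right)$)
$A{\left(c,I \right)} = I + c \left(60 + c^{2} - 17 c\right)$ ($A{\left(c,I \right)} = \left(60 + c^{2} - 17 c\right) c + I = c \left(60 + c^{2} - 17 c\right) + I = I + c \left(60 + c^{2} - 17 c\right)$)
$\left(12040 - 18945\right) - A{\left(-35,h{\left(-8,6 \right)} \right)} = \left(12040 - 18945\right) - \left(-2 - 35 \left(60 + \left(-35\right)^{2} - -595\right)\right) = \left(12040 - 18945\right) - \left(-2 - 35 \left(60 + 1225 + 595\right)\right) = -6905 - \left(-2 - 65800\right) = -6905 - -65802 = -6905 + 65802 = 58897$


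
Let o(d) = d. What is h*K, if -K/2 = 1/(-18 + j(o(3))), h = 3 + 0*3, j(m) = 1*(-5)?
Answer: 6/23 ≈ 0.26087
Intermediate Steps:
j(m) = -5
h = 3 (h = 3 + 0 = 3)
K = 2/23 (K = -2/(-18 - 5) = -2/(-23) = -2*(-1/23) = 2/23 ≈ 0.086957)
h*K = 3*(2/23) = 6/23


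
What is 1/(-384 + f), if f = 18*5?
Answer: -1/294 ≈ -0.0034014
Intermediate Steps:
f = 90
1/(-384 + f) = 1/(-384 + 90) = 1/(-294) = -1/294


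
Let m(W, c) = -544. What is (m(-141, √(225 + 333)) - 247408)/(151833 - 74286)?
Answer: -247952/77547 ≈ -3.1974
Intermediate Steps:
(m(-141, √(225 + 333)) - 247408)/(151833 - 74286) = (-544 - 247408)/(151833 - 74286) = -247952/77547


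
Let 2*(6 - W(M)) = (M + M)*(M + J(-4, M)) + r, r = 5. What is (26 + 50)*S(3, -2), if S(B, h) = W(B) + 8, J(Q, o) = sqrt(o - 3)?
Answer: 190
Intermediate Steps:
J(Q, o) = sqrt(-3 + o)
W(M) = 7/2 - M*(M + sqrt(-3 + M)) (W(M) = 6 - ((M + M)*(M + sqrt(-3 + M)) + 5)/2 = 6 - ((2*M)*(M + sqrt(-3 + M)) + 5)/2 = 6 - (2*M*(M + sqrt(-3 + M)) + 5)/2 = 6 - (5 + 2*M*(M + sqrt(-3 + M)))/2 = 6 + (-5/2 - M*(M + sqrt(-3 + M))) = 7/2 - M*(M + sqrt(-3 + M)))
S(B, h) = 23/2 - B**2 - B*sqrt(-3 + B) (S(B, h) = (7/2 - B**2 - B*sqrt(-3 + B)) + 8 = 23/2 - B**2 - B*sqrt(-3 + B))
(26 + 50)*S(3, -2) = (26 + 50)*(23/2 - 1*3**2 - 1*3*sqrt(-3 + 3)) = 76*(23/2 - 1*9 - 1*3*sqrt(0)) = 76*(23/2 - 9 - 1*3*0) = 76*(23/2 - 9 + 0) = 76*(5/2) = 190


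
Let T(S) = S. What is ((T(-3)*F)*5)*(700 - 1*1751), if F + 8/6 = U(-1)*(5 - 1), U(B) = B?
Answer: -84080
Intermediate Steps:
F = -16/3 (F = -4/3 - (5 - 1) = -4/3 - 1*4 = -4/3 - 4 = -16/3 ≈ -5.3333)
((T(-3)*F)*5)*(700 - 1*1751) = (-3*(-16/3)*5)*(700 - 1*1751) = (16*5)*(700 - 1751) = 80*(-1051) = -84080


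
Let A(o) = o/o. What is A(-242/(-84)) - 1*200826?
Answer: -200825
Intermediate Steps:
A(o) = 1
A(-242/(-84)) - 1*200826 = 1 - 1*200826 = 1 - 200826 = -200825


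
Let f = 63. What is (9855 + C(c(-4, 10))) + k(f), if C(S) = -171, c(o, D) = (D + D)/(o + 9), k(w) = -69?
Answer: 9615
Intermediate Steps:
c(o, D) = 2*D/(9 + o) (c(o, D) = (2*D)/(9 + o) = 2*D/(9 + o))
(9855 + C(c(-4, 10))) + k(f) = (9855 - 171) - 69 = 9684 - 69 = 9615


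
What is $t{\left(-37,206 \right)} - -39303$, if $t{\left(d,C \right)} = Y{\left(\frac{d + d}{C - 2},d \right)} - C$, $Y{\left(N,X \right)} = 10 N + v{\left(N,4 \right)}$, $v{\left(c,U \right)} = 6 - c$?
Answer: $\frac{1329391}{34} \approx 39100.0$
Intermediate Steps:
$Y{\left(N,X \right)} = 6 + 9 N$ ($Y{\left(N,X \right)} = 10 N - \left(-6 + N\right) = 6 + 9 N$)
$t{\left(d,C \right)} = 6 - C + \frac{18 d}{-2 + C}$ ($t{\left(d,C \right)} = \left(6 + 9 \frac{d + d}{C - 2}\right) - C = \left(6 + 9 \frac{2 d}{-2 + C}\right) - C = \left(6 + \frac{18 d}{-2 + C}\right) - C = 6 - C + \frac{18 d}{-2 + C}$)
$t{\left(-37,206 \right)} - -39303 = \frac{18 \left(-37\right) + \left(-2 + 206\right) \left(6 - 206\right)}{-2 + 206} - -39303 = \frac{-666 + 204 \left(6 - 206\right)}{204} + 39303 = \frac{-666 + 204 \left(-200\right)}{204} + 39303 = \frac{-666 - 40800}{204} + 39303 = \frac{1}{204} \left(-41466\right) + 39303 = - \frac{6911}{34} + 39303 = \frac{1329391}{34}$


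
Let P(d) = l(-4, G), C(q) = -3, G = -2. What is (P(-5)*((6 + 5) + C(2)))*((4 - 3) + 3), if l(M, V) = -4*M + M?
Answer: 384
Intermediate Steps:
l(M, V) = -3*M
P(d) = 12 (P(d) = -3*(-4) = 12)
(P(-5)*((6 + 5) + C(2)))*((4 - 3) + 3) = (12*((6 + 5) - 3))*((4 - 3) + 3) = (12*(11 - 3))*(1 + 3) = (12*8)*4 = 96*4 = 384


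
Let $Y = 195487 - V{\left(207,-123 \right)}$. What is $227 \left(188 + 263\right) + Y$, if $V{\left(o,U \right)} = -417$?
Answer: $298281$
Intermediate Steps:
$Y = 195904$ ($Y = 195487 - -417 = 195487 + 417 = 195904$)
$227 \left(188 + 263\right) + Y = 227 \left(188 + 263\right) + 195904 = 227 \cdot 451 + 195904 = 102377 + 195904 = 298281$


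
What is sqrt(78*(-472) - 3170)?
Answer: I*sqrt(39986) ≈ 199.97*I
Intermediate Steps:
sqrt(78*(-472) - 3170) = sqrt(-36816 - 3170) = sqrt(-39986) = I*sqrt(39986)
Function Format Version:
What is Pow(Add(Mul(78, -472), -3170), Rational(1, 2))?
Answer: Mul(I, Pow(39986, Rational(1, 2))) ≈ Mul(199.97, I)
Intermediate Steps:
Pow(Add(Mul(78, -472), -3170), Rational(1, 2)) = Pow(Add(-36816, -3170), Rational(1, 2)) = Pow(-39986, Rational(1, 2)) = Mul(I, Pow(39986, Rational(1, 2)))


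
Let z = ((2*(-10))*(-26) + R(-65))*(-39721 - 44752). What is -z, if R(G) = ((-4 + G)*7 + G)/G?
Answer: 2901478604/65 ≈ 4.4638e+7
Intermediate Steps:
R(G) = (-28 + 8*G)/G (R(G) = ((-28 + 7*G) + G)/G = (-28 + 8*G)/G)
z = -2901478604/65 (z = ((2*(-10))*(-26) + (8 - 28/(-65)))*(-39721 - 44752) = (-20*(-26) + (8 - 28*(-1/65)))*(-84473) = (520 + (8 + 28/65))*(-84473) = (520 + 548/65)*(-84473) = (34348/65)*(-84473) = -2901478604/65 ≈ -4.4638e+7)
-z = -1*(-2901478604/65) = 2901478604/65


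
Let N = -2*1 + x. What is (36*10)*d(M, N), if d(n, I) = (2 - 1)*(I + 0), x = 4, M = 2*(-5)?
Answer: 720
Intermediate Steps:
M = -10
N = 2 (N = -2*1 + 4 = -2 + 4 = 2)
d(n, I) = I (d(n, I) = 1*I = I)
(36*10)*d(M, N) = (36*10)*2 = 360*2 = 720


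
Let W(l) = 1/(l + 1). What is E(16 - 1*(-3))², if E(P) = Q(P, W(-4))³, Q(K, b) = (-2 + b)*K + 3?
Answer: 3635215077376/729 ≈ 4.9866e+9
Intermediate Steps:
W(l) = 1/(1 + l)
Q(K, b) = 3 + K*(-2 + b) (Q(K, b) = K*(-2 + b) + 3 = 3 + K*(-2 + b))
E(P) = (3 - 7*P/3)³ (E(P) = (3 - 2*P + P/(1 - 4))³ = (3 - 2*P + P/(-3))³ = (3 - 2*P + P*(-⅓))³ = (3 - 2*P - P/3)³ = (3 - 7*P/3)³)
E(16 - 1*(-3))² = ((9 - 7*(16 - 1*(-3)))³/27)² = ((9 - 7*(16 + 3))³/27)² = ((9 - 7*19)³/27)² = ((9 - 133)³/27)² = ((1/27)*(-124)³)² = ((1/27)*(-1906624))² = (-1906624/27)² = 3635215077376/729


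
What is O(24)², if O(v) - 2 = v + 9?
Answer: 1225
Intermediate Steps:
O(v) = 11 + v (O(v) = 2 + (v + 9) = 2 + (9 + v) = 11 + v)
O(24)² = (11 + 24)² = 35² = 1225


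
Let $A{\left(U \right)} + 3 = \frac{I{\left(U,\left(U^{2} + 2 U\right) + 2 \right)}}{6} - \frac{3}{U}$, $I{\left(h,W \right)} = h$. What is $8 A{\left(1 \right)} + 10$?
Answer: $- \frac{110}{3} \approx -36.667$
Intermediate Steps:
$A{\left(U \right)} = -3 - \frac{3}{U} + \frac{U}{6}$ ($A{\left(U \right)} = -3 + \left(\frac{U}{6} - \frac{3}{U}\right) = -3 + \left(- \frac{3}{U} + \frac{U}{6}\right) = -3 - \frac{3}{U} + \frac{U}{6}$)
$8 A{\left(1 \right)} + 10 = 8 \left(-3 - \frac{3}{1} + \frac{1}{6} \cdot 1\right) + 10 = 8 \left(-3 - 3 + \frac{1}{6}\right) + 10 = 8 \left(- \frac{35}{6}\right) + 10 = - \frac{140}{3} + 10 = - \frac{110}{3}$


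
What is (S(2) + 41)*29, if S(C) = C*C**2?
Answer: 1421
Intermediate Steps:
S(C) = C**3
(S(2) + 41)*29 = (2**3 + 41)*29 = (8 + 41)*29 = 49*29 = 1421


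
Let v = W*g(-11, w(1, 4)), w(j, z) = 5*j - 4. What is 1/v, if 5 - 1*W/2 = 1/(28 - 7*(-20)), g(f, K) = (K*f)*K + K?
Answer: -42/4195 ≈ -0.010012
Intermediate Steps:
w(j, z) = -4 + 5*j
g(f, K) = K + f*K² (g(f, K) = f*K² + K = K + f*K²)
W = 839/84 (W = 10 - 2/(28 - 7*(-20)) = 10 - 2/(28 + 140) = 10 - 2/168 = 10 - 2*1/168 = 10 - 1/84 = 839/84 ≈ 9.9881)
v = -4195/42 (v = 839*((-4 + 5*1)*(1 + (-4 + 5*1)*(-11)))/84 = 839*((-4 + 5)*(1 + (-4 + 5)*(-11)))/84 = 839*(1*(1 + 1*(-11)))/84 = 839*(1*(1 - 11))/84 = 839*(1*(-10))/84 = (839/84)*(-10) = -4195/42 ≈ -99.881)
1/v = 1/(-4195/42) = -42/4195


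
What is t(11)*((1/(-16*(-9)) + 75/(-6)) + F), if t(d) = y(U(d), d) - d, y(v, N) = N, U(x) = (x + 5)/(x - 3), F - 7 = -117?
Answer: 0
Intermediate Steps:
F = -110 (F = 7 - 117 = -110)
U(x) = (5 + x)/(-3 + x)
t(d) = 0 (t(d) = d - d = 0)
t(11)*((1/(-16*(-9)) + 75/(-6)) + F) = 0*((1/(-16*(-9)) + 75/(-6)) - 110) = 0*((-1/16*(-⅑) + 75*(-⅙)) - 110) = 0*((1/144 - 25/2) - 110) = 0*(-1799/144 - 110) = 0*(-17639/144) = 0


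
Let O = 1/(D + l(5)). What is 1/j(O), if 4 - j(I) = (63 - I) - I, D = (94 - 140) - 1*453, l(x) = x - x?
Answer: -499/29443 ≈ -0.016948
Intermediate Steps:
l(x) = 0
D = -499 (D = -46 - 453 = -499)
O = -1/499 (O = 1/(-499 + 0) = 1/(-499) = -1/499 ≈ -0.0020040)
j(I) = -59 + 2*I (j(I) = 4 - ((63 - I) - I) = 4 - (63 - 2*I) = 4 + (-63 + 2*I) = -59 + 2*I)
1/j(O) = 1/(-59 + 2*(-1/499)) = 1/(-59 - 2/499) = 1/(-29443/499) = -499/29443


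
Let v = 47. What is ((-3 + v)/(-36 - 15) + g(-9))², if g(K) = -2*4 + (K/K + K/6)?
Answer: 912025/10404 ≈ 87.661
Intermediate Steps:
g(K) = -7 + K/6 (g(K) = -8 + (1 + K*(⅙)) = -8 + (1 + K/6) = -7 + K/6)
((-3 + v)/(-36 - 15) + g(-9))² = ((-3 + 47)/(-36 - 15) + (-7 + (⅙)*(-9)))² = (44/(-51) + (-7 - 3/2))² = (44*(-1/51) - 17/2)² = (-44/51 - 17/2)² = (-955/102)² = 912025/10404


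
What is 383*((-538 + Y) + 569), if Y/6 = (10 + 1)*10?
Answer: 264653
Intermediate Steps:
Y = 660 (Y = 6*((10 + 1)*10) = 6*(11*10) = 6*110 = 660)
383*((-538 + Y) + 569) = 383*((-538 + 660) + 569) = 383*(122 + 569) = 383*691 = 264653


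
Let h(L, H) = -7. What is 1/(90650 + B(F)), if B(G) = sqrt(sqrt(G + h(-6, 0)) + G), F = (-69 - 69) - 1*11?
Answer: 1/(90650 + sqrt(-149 + 2*I*sqrt(39))) ≈ 1.1031e-5 - 1.5e-9*I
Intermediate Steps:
F = -149 (F = -138 - 11 = -149)
B(G) = sqrt(G + sqrt(-7 + G)) (B(G) = sqrt(sqrt(G - 7) + G) = sqrt(sqrt(-7 + G) + G) = sqrt(G + sqrt(-7 + G)))
1/(90650 + B(F)) = 1/(90650 + sqrt(-149 + sqrt(-7 - 149))) = 1/(90650 + sqrt(-149 + sqrt(-156))) = 1/(90650 + sqrt(-149 + 2*I*sqrt(39)))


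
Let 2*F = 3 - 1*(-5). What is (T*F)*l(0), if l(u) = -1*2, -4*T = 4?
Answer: 8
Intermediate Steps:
T = -1 (T = -¼*4 = -1)
F = 4 (F = (3 - 1*(-5))/2 = (3 + 5)/2 = (½)*8 = 4)
l(u) = -2
(T*F)*l(0) = -1*4*(-2) = -4*(-2) = 8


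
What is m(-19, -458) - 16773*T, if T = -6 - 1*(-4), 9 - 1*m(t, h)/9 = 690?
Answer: 27417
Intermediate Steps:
m(t, h) = -6129 (m(t, h) = 81 - 9*690 = 81 - 6210 = -6129)
T = -2 (T = -6 + 4 = -2)
m(-19, -458) - 16773*T = -6129 - 16773*(-2) = -6129 - 1*(-33546) = -6129 + 33546 = 27417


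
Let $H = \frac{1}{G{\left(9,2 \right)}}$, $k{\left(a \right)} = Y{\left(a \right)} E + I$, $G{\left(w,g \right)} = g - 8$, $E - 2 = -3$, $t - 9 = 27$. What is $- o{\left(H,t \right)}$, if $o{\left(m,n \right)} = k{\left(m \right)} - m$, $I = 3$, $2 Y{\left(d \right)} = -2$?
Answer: $- \frac{25}{6} \approx -4.1667$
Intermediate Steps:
$t = 36$ ($t = 9 + 27 = 36$)
$E = -1$ ($E = 2 - 3 = -1$)
$Y{\left(d \right)} = -1$ ($Y{\left(d \right)} = \frac{1}{2} \left(-2\right) = -1$)
$G{\left(w,g \right)} = -8 + g$
$k{\left(a \right)} = 4$ ($k{\left(a \right)} = \left(-1\right) \left(-1\right) + 3 = 1 + 3 = 4$)
$H = - \frac{1}{6}$ ($H = \frac{1}{-8 + 2} = \frac{1}{-6} = - \frac{1}{6} \approx -0.16667$)
$o{\left(m,n \right)} = 4 - m$
$- o{\left(H,t \right)} = - (4 - - \frac{1}{6}) = - (4 + \frac{1}{6}) = \left(-1\right) \frac{25}{6} = - \frac{25}{6}$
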